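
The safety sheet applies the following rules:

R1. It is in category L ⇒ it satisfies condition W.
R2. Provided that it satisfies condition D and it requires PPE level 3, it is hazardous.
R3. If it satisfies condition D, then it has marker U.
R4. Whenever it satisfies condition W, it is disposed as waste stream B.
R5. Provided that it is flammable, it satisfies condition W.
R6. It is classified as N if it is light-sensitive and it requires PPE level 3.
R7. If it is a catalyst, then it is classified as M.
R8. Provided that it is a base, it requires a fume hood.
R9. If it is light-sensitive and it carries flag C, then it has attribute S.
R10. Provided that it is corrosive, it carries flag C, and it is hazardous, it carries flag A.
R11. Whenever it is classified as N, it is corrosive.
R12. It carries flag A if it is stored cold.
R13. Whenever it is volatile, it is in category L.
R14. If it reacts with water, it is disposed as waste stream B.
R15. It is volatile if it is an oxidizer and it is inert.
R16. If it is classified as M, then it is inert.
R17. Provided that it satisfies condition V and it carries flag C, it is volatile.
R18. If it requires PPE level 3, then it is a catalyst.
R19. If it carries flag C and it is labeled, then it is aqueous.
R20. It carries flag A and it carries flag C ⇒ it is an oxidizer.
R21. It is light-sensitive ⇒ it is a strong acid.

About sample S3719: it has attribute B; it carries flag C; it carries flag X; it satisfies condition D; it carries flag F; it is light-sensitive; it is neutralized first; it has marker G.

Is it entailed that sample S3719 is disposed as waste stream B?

Forward chaining from the given facts derives: has marker U, has attribute S, is a strong acid.
Rules concluding "it is disposed as waste stream B": R4 needs "it satisfies condition W"; R14 needs "it reacts with water" — none of these are established.

No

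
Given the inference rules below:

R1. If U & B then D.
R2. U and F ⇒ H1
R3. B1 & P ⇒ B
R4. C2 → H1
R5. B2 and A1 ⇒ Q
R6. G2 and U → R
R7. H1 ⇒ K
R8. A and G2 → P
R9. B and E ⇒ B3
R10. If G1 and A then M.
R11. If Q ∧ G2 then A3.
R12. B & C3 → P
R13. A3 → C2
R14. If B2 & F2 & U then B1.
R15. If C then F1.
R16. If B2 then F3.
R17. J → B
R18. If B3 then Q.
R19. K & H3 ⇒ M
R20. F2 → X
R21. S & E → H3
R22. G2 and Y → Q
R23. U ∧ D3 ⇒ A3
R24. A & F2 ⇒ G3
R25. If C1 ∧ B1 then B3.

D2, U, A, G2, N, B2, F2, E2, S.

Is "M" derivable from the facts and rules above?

No

Forward chaining from the given facts derives: R, P, B1, F3, X, G3, B, D.
Rules concluding M: R10 needs G1; R19 needs K — none of these are established.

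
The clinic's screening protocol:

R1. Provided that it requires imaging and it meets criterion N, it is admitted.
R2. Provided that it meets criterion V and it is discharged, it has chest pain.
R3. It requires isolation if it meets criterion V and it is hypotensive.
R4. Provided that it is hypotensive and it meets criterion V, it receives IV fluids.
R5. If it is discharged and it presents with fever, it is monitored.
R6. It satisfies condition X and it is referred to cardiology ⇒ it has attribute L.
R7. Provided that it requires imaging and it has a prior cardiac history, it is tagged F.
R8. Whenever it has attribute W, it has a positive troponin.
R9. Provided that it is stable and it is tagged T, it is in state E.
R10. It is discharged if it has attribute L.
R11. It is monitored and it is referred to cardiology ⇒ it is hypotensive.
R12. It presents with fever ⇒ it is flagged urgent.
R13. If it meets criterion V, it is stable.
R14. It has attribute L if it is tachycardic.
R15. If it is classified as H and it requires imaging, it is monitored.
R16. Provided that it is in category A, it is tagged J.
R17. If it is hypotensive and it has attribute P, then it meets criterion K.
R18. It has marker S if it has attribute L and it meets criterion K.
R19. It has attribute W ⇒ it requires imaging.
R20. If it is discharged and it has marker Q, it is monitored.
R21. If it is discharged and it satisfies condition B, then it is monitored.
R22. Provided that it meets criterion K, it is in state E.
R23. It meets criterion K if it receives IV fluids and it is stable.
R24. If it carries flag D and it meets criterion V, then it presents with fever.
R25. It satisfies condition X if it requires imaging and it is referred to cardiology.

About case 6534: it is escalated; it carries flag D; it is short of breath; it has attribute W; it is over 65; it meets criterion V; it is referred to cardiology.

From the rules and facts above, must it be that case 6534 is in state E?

By R13 (it meets criterion V): it is stable.
By R19 (it has attribute W): it requires imaging.
By R24 (it carries flag D, it meets criterion V): it presents with fever.
By R25 (it requires imaging, it is referred to cardiology): it satisfies condition X.
By R6 (it satisfies condition X, it is referred to cardiology): it has attribute L.
By R10 (it has attribute L): it is discharged.
By R5 (it is discharged, it presents with fever): it is monitored.
By R11 (it is monitored, it is referred to cardiology): it is hypotensive.
By R4 (it is hypotensive, it meets criterion V): it receives IV fluids.
By R23 (it receives IV fluids, it is stable): it meets criterion K.
By R22 (it meets criterion K): it is in state E.

Yes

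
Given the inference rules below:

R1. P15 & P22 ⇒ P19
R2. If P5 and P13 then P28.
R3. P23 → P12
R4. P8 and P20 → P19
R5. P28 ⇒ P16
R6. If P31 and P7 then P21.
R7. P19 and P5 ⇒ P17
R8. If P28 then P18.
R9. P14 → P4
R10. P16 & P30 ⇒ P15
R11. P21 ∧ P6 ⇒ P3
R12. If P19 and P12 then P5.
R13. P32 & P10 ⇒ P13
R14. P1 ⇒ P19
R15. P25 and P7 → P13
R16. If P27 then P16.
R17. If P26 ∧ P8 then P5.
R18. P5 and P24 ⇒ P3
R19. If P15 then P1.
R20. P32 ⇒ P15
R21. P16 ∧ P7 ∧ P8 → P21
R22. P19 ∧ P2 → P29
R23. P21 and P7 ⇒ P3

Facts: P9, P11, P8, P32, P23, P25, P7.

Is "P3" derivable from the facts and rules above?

P12  (by R3: P23)
P13  (by R15: P25, P7)
P15  (by R20: P32)
P1  (by R19: P15)
P19  (by R14: P1)
P5  (by R12: P19, P12)
P28  (by R2: P5, P13)
P16  (by R5: P28)
P21  (by R21: P16, P7, P8)
P3  (by R23: P21, P7)

Yes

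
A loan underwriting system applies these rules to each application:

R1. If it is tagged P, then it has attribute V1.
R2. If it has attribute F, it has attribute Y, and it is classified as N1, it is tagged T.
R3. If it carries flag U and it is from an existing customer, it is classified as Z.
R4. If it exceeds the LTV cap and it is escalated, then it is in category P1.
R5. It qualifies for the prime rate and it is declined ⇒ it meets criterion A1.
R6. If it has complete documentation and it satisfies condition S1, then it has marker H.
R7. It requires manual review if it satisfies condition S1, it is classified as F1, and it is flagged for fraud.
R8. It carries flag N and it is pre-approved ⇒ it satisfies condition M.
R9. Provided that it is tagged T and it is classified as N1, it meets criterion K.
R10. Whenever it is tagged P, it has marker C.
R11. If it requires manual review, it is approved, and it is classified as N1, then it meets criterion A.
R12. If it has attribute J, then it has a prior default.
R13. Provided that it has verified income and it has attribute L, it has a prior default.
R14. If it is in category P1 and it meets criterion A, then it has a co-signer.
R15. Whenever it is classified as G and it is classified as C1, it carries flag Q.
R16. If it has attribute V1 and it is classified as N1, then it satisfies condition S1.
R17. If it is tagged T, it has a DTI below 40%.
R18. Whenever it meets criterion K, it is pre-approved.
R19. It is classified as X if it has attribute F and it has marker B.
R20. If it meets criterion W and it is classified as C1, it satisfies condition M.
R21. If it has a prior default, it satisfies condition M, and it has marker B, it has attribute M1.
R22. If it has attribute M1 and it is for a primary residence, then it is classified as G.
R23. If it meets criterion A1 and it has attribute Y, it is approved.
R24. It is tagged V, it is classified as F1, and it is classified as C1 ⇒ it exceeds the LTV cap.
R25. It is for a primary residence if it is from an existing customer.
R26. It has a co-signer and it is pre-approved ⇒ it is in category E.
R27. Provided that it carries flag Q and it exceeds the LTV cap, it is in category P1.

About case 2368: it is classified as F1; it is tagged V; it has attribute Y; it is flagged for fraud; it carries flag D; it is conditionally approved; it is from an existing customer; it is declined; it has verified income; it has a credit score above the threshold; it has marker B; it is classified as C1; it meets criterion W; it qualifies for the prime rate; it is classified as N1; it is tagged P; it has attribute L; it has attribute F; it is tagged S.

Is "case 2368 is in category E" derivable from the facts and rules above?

Yes

By R1 (it is tagged P): it has attribute V1.
By R2 (it has attribute F, it has attribute Y, it is classified as N1): it is tagged T.
By R5 (it qualifies for the prime rate, it is declined): it meets criterion A1.
By R9 (it is tagged T, it is classified as N1): it meets criterion K.
By R13 (it has verified income, it has attribute L): it has a prior default.
By R16 (it has attribute V1, it is classified as N1): it satisfies condition S1.
By R18 (it meets criterion K): it is pre-approved.
By R20 (it meets criterion W, it is classified as C1): it satisfies condition M.
By R21 (it has a prior default, it satisfies condition M, it has marker B): it has attribute M1.
By R23 (it meets criterion A1, it has attribute Y): it is approved.
By R24 (it is tagged V, it is classified as F1, it is classified as C1): it exceeds the LTV cap.
By R25 (it is from an existing customer): it is for a primary residence.
By R7 (it satisfies condition S1, it is classified as F1, it is flagged for fraud): it requires manual review.
By R11 (it requires manual review, it is approved, it is classified as N1): it meets criterion A.
By R22 (it has attribute M1, it is for a primary residence): it is classified as G.
By R15 (it is classified as G, it is classified as C1): it carries flag Q.
By R27 (it carries flag Q, it exceeds the LTV cap): it is in category P1.
By R14 (it is in category P1, it meets criterion A): it has a co-signer.
By R26 (it has a co-signer, it is pre-approved): it is in category E.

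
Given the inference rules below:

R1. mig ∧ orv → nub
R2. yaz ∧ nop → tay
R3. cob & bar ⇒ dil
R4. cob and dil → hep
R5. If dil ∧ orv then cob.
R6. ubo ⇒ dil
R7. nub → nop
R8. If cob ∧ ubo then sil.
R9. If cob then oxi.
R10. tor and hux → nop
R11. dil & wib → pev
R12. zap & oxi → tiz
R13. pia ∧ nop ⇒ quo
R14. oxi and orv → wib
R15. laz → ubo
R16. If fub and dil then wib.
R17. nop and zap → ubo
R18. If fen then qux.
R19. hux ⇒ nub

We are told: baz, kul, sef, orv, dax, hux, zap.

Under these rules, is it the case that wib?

nub  (by R19: hux)
nop  (by R7: nub)
ubo  (by R17: nop, zap)
dil  (by R6: ubo)
cob  (by R5: dil, orv)
oxi  (by R9: cob)
wib  (by R14: oxi, orv)

Yes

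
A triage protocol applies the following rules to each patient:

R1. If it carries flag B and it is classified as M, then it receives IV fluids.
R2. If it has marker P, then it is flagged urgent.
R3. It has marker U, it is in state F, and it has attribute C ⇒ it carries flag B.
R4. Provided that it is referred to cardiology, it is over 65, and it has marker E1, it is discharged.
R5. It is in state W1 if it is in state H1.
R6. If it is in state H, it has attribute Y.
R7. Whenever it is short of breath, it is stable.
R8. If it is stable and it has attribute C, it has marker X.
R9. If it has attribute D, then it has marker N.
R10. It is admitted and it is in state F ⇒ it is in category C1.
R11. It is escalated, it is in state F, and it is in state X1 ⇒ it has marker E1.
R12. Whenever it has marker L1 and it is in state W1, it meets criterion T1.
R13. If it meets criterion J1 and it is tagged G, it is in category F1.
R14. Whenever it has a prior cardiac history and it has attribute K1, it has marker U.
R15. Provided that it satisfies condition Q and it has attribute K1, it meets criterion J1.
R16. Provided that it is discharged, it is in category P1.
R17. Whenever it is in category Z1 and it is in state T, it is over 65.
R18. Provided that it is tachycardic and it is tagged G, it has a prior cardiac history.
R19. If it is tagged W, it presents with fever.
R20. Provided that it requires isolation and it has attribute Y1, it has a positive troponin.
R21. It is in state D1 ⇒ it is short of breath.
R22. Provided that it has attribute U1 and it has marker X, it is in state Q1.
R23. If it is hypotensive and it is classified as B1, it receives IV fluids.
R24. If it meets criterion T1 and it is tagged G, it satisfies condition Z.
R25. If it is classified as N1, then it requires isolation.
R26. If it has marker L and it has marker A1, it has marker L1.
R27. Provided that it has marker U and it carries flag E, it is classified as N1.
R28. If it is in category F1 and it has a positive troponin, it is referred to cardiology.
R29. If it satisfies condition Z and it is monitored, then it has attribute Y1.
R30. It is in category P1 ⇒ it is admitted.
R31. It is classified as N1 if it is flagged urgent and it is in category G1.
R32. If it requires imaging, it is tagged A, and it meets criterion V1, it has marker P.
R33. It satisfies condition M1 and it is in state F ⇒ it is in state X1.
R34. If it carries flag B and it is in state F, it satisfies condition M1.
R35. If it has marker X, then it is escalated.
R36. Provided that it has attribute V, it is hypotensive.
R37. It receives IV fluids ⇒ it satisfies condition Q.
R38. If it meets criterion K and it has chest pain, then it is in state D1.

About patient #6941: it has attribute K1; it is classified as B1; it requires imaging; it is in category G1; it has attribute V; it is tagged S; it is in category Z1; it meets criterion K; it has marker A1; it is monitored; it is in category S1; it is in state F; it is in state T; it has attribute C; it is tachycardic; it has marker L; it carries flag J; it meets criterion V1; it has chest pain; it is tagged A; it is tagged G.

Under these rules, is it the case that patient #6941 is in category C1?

Forward chaining from the given facts derives: is over 65, has a prior cardiac history, has marker L1, has marker P, is hypotensive, is in state D1, is flagged urgent, has marker U, is short of breath, receives IV fluids, is classified as N1, satisfies condition Q, carries flag B, is stable, has marker X, meets criterion J1, requires isolation, satisfies condition M1, is escalated, is in category F1, is in state X1, has marker E1.
The only rule concluding "it is in category C1" is R10, which needs "it is admitted"; that is never established.

No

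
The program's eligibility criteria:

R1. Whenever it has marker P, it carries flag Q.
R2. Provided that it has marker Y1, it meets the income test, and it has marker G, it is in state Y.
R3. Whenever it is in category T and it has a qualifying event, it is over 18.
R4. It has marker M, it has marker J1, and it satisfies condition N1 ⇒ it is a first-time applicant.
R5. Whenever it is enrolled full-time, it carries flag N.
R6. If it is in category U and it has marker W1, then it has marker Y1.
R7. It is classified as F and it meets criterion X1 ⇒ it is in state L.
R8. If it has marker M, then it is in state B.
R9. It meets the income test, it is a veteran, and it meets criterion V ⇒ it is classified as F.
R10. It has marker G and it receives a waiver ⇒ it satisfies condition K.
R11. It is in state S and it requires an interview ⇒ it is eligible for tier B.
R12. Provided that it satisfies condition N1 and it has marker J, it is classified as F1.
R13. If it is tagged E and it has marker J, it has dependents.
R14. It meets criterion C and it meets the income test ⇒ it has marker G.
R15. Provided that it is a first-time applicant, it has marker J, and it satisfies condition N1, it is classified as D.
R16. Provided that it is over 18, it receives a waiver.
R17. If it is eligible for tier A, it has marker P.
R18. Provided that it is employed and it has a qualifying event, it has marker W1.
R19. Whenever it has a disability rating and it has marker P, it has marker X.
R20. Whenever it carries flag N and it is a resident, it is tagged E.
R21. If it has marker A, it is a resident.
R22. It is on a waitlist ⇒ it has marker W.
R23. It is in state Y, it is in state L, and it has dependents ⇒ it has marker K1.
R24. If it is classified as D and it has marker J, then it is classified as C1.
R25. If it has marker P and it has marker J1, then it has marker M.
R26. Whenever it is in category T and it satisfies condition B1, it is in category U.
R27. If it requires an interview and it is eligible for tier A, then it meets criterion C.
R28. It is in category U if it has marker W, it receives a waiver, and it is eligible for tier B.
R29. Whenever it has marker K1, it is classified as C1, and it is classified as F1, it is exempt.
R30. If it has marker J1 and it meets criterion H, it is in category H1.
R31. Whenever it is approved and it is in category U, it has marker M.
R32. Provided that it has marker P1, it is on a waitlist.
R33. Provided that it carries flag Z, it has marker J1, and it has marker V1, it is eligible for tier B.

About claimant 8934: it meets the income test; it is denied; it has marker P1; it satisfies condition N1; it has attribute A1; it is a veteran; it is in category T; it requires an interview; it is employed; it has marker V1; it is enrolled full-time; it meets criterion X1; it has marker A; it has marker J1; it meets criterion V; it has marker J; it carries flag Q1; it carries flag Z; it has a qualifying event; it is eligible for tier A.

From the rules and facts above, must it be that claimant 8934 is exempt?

Yes

By R3 (it is in category T, it has a qualifying event): it is over 18.
By R5 (it is enrolled full-time): it carries flag N.
By R9 (it meets the income test, it is a veteran, it meets criterion V): it is classified as F.
By R12 (it satisfies condition N1, it has marker J): it is classified as F1.
By R16 (it is over 18): it receives a waiver.
By R17 (it is eligible for tier A): it has marker P.
By R18 (it is employed, it has a qualifying event): it has marker W1.
By R21 (it has marker A): it is a resident.
By R25 (it has marker P, it has marker J1): it has marker M.
By R27 (it requires an interview, it is eligible for tier A): it meets criterion C.
By R32 (it has marker P1): it is on a waitlist.
By R33 (it carries flag Z, it has marker J1, it has marker V1): it is eligible for tier B.
By R4 (it has marker M, it has marker J1, it satisfies condition N1): it is a first-time applicant.
By R7 (it is classified as F, it meets criterion X1): it is in state L.
By R14 (it meets criterion C, it meets the income test): it has marker G.
By R15 (it is a first-time applicant, it has marker J, it satisfies condition N1): it is classified as D.
By R20 (it carries flag N, it is a resident): it is tagged E.
By R22 (it is on a waitlist): it has marker W.
By R24 (it is classified as D, it has marker J): it is classified as C1.
By R28 (it has marker W, it receives a waiver, it is eligible for tier B): it is in category U.
By R6 (it is in category U, it has marker W1): it has marker Y1.
By R13 (it is tagged E, it has marker J): it has dependents.
By R2 (it has marker Y1, it meets the income test, it has marker G): it is in state Y.
By R23 (it is in state Y, it is in state L, it has dependents): it has marker K1.
By R29 (it has marker K1, it is classified as C1, it is classified as F1): it is exempt.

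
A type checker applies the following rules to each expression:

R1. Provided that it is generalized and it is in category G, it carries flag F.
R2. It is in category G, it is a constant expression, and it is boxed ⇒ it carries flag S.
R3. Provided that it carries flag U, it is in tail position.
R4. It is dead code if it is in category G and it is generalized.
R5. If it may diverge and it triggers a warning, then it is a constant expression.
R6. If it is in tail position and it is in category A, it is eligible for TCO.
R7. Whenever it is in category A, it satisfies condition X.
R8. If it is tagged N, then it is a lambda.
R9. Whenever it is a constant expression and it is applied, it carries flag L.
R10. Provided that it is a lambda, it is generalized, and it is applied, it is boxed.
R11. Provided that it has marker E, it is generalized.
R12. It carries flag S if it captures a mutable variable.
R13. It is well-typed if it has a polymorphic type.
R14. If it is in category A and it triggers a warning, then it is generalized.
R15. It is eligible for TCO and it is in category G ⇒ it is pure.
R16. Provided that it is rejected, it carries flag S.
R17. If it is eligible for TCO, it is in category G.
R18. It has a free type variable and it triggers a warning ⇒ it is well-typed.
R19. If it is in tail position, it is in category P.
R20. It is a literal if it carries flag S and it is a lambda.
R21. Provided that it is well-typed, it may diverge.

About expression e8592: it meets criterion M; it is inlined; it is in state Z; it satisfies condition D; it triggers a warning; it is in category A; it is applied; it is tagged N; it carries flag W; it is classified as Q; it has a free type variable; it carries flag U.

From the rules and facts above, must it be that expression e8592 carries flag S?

Yes

By R3 (it carries flag U): it is in tail position.
By R6 (it is in tail position, it is in category A): it is eligible for TCO.
By R8 (it is tagged N): it is a lambda.
By R14 (it is in category A, it triggers a warning): it is generalized.
By R17 (it is eligible for TCO): it is in category G.
By R18 (it has a free type variable, it triggers a warning): it is well-typed.
By R21 (it is well-typed): it may diverge.
By R5 (it may diverge, it triggers a warning): it is a constant expression.
By R10 (it is a lambda, it is generalized, it is applied): it is boxed.
By R2 (it is in category G, it is a constant expression, it is boxed): it carries flag S.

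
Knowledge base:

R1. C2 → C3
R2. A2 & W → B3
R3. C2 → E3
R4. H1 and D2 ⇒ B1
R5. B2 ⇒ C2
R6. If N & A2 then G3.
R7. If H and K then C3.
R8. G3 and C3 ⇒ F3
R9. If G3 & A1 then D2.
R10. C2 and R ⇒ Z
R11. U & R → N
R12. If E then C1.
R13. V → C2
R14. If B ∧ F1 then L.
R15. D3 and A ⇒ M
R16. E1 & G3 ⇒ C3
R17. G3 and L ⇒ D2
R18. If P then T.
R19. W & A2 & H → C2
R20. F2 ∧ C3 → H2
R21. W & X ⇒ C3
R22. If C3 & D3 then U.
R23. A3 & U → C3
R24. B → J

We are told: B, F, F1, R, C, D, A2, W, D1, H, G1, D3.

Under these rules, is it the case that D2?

L  (by R14: B, F1)
C2  (by R19: W, A2, H)
C3  (by R1: C2)
U  (by R22: C3, D3)
N  (by R11: U, R)
G3  (by R6: N, A2)
D2  (by R17: G3, L)

Yes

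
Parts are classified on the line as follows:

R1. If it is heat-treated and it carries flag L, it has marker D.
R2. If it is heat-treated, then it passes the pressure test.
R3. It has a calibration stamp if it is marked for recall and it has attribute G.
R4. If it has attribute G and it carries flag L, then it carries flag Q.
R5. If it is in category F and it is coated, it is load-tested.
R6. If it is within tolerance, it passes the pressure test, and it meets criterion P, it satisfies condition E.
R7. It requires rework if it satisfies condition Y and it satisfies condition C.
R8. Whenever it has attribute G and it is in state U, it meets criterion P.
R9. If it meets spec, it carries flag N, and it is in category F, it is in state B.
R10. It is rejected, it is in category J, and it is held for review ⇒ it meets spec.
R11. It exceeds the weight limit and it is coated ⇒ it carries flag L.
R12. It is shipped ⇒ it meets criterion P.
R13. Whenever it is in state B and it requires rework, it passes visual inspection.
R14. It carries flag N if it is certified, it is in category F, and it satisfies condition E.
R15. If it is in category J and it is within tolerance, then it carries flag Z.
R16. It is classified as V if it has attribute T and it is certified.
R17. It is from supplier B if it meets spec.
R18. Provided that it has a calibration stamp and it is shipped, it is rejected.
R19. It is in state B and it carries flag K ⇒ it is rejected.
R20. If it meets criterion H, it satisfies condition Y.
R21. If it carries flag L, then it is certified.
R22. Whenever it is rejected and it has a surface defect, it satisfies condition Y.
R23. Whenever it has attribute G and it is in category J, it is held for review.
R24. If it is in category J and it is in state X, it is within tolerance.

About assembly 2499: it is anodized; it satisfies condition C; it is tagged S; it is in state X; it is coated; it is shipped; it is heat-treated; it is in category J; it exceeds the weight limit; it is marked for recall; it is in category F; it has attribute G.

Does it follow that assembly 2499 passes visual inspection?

No

Forward chaining from the given facts derives: passes the pressure test, has a calibration stamp, is load-tested, carries flag L, meets criterion P, is rejected, is certified, is held for review, is within tolerance, has marker D, carries flag Q, satisfies condition E, meets spec, carries flag N, carries flag Z, is from supplier B, is in state B.
The only rule concluding "it passes visual inspection" is R13, which needs "it requires rework"; that is never established.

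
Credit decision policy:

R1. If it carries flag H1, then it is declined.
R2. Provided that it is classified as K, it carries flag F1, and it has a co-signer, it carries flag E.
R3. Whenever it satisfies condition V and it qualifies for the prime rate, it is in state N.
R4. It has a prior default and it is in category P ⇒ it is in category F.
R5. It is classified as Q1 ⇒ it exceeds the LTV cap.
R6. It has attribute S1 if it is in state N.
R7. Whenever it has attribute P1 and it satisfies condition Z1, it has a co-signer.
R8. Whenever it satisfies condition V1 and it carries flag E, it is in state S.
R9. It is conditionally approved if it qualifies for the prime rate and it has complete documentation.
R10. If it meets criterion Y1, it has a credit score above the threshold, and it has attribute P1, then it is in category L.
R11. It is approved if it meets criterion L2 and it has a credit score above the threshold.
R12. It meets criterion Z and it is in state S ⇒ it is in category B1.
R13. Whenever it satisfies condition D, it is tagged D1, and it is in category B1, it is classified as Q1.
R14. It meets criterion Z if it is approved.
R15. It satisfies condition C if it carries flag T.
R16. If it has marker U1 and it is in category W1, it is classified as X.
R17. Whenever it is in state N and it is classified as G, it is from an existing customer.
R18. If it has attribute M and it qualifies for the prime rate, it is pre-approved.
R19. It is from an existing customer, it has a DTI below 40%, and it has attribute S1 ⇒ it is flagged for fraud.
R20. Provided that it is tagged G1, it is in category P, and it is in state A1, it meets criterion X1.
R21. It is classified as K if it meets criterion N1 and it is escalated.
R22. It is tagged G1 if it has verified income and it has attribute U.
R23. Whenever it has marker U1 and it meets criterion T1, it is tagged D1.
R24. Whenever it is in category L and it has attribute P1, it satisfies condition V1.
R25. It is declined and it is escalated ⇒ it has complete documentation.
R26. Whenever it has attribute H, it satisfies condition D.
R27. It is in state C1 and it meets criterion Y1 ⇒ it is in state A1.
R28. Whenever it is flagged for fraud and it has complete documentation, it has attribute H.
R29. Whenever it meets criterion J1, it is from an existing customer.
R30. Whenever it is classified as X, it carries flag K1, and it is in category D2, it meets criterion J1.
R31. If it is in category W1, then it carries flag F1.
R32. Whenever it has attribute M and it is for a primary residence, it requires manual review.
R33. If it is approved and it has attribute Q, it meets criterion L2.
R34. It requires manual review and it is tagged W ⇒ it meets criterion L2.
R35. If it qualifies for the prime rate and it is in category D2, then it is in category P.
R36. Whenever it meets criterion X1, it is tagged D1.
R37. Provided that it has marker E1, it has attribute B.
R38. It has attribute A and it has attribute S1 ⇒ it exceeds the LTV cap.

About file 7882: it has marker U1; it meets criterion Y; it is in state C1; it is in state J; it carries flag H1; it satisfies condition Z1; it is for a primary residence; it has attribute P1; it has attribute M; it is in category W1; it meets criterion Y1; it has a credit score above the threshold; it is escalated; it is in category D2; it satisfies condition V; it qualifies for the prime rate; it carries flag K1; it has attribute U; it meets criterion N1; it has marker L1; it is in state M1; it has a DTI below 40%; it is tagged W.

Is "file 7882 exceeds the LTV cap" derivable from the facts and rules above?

No

Forward chaining from the given facts derives: is declined, is in state N, has attribute S1, has a co-signer, is in category L, is classified as X, is pre-approved, is classified as K, satisfies condition V1, has complete documentation, is in state A1, meets criterion J1, carries flag F1, requires manual review, meets criterion L2, is in category P, carries flag E, is in state S, is conditionally approved, is approved, meets criterion Z, is from an existing customer, is in category B1, is flagged for fraud, has attribute H, satisfies condition D.
Rules concluding "it exceeds the LTV cap": R5 needs "it is classified as Q1"; R38 needs "it has attribute A" — none of these are established.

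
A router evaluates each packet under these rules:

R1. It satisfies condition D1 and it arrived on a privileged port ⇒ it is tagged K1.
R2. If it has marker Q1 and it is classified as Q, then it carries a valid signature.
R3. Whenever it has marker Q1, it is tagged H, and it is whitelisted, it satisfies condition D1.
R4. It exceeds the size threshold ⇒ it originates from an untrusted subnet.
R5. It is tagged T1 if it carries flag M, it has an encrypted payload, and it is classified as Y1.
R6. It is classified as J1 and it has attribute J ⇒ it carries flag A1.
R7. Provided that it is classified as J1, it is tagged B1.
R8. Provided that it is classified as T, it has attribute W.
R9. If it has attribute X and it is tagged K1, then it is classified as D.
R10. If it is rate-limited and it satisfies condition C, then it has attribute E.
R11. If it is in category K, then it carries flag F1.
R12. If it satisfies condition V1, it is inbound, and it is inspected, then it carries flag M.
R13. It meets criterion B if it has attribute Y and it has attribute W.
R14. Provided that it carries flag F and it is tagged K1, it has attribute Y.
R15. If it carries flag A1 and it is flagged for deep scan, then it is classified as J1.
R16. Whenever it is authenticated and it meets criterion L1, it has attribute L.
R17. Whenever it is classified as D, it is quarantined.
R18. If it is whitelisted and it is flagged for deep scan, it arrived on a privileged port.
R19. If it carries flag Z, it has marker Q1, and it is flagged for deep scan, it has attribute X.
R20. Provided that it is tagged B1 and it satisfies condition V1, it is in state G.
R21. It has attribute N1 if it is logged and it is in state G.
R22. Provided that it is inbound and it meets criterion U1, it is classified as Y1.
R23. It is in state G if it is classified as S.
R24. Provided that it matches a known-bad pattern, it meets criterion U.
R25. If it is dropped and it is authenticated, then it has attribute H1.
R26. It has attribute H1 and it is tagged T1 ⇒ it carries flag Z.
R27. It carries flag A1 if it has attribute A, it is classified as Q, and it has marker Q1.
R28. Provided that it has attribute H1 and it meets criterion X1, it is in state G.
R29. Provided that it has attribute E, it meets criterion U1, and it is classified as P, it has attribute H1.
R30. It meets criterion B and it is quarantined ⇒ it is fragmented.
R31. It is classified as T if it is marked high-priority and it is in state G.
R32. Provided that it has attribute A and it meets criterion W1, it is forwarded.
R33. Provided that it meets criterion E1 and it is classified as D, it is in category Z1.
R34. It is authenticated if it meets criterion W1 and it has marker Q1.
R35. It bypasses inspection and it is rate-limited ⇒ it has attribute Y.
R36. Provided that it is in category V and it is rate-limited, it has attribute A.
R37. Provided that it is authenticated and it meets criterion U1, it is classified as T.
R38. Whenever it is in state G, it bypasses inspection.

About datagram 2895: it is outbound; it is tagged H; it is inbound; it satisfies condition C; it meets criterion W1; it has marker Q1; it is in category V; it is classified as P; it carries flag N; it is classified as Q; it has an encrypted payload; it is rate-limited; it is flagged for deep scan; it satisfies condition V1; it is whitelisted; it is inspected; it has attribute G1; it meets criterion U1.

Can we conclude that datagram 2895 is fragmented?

Yes

By R3 (it has marker Q1, it is tagged H, it is whitelisted): it satisfies condition D1.
By R10 (it is rate-limited, it satisfies condition C): it has attribute E.
By R12 (it satisfies condition V1, it is inbound, it is inspected): it carries flag M.
By R18 (it is whitelisted, it is flagged for deep scan): it arrived on a privileged port.
By R22 (it is inbound, it meets criterion U1): it is classified as Y1.
By R29 (it has attribute E, it meets criterion U1, it is classified as P): it has attribute H1.
By R34 (it meets criterion W1, it has marker Q1): it is authenticated.
By R36 (it is in category V, it is rate-limited): it has attribute A.
By R37 (it is authenticated, it meets criterion U1): it is classified as T.
By R1 (it satisfies condition D1, it arrived on a privileged port): it is tagged K1.
By R5 (it carries flag M, it has an encrypted payload, it is classified as Y1): it is tagged T1.
By R8 (it is classified as T): it has attribute W.
By R26 (it has attribute H1, it is tagged T1): it carries flag Z.
By R27 (it has attribute A, it is classified as Q, it has marker Q1): it carries flag A1.
By R15 (it carries flag A1, it is flagged for deep scan): it is classified as J1.
By R19 (it carries flag Z, it has marker Q1, it is flagged for deep scan): it has attribute X.
By R7 (it is classified as J1): it is tagged B1.
By R9 (it has attribute X, it is tagged K1): it is classified as D.
By R17 (it is classified as D): it is quarantined.
By R20 (it is tagged B1, it satisfies condition V1): it is in state G.
By R38 (it is in state G): it bypasses inspection.
By R35 (it bypasses inspection, it is rate-limited): it has attribute Y.
By R13 (it has attribute Y, it has attribute W): it meets criterion B.
By R30 (it meets criterion B, it is quarantined): it is fragmented.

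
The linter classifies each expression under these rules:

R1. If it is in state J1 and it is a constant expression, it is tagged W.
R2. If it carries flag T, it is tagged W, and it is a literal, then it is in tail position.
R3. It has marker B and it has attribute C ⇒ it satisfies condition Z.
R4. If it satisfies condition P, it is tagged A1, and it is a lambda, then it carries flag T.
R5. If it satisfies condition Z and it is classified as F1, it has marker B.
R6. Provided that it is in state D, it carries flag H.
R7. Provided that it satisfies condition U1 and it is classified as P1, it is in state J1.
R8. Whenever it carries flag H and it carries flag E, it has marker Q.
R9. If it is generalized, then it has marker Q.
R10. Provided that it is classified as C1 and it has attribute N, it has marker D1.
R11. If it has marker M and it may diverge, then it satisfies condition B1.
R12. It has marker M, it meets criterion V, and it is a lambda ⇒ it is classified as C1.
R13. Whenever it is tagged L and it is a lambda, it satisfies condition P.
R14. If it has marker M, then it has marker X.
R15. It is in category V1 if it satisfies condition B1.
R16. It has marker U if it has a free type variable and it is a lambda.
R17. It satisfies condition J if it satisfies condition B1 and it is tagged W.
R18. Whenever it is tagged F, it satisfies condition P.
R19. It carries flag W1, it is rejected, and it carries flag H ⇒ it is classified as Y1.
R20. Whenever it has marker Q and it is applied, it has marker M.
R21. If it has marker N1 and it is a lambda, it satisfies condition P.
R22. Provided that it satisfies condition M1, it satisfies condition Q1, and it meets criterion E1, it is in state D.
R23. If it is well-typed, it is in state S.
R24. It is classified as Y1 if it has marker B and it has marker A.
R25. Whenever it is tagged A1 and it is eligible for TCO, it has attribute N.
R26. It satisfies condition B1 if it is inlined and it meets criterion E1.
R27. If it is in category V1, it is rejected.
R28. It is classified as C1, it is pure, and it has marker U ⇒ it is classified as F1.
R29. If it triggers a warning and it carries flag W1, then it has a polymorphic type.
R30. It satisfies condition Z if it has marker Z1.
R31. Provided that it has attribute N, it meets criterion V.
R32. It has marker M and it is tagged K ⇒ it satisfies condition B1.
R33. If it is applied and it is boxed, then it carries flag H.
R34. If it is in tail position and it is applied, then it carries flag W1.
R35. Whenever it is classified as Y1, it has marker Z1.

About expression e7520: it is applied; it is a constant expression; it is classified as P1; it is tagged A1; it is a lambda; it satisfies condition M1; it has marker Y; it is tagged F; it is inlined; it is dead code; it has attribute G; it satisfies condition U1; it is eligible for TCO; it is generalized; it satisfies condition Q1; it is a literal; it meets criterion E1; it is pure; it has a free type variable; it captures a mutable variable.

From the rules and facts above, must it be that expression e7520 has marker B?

Yes

By R7 (it satisfies condition U1, it is classified as P1): it is in state J1.
By R9 (it is generalized): it has marker Q.
By R16 (it has a free type variable, it is a lambda): it has marker U.
By R18 (it is tagged F): it satisfies condition P.
By R20 (it has marker Q, it is applied): it has marker M.
By R22 (it satisfies condition M1, it satisfies condition Q1, it meets criterion E1): it is in state D.
By R25 (it is tagged A1, it is eligible for TCO): it has attribute N.
By R26 (it is inlined, it meets criterion E1): it satisfies condition B1.
By R31 (it has attribute N): it meets criterion V.
By R1 (it is in state J1, it is a constant expression): it is tagged W.
By R4 (it satisfies condition P, it is tagged A1, it is a lambda): it carries flag T.
By R6 (it is in state D): it carries flag H.
By R12 (it has marker M, it meets criterion V, it is a lambda): it is classified as C1.
By R15 (it satisfies condition B1): it is in category V1.
By R27 (it is in category V1): it is rejected.
By R28 (it is classified as C1, it is pure, it has marker U): it is classified as F1.
By R2 (it carries flag T, it is tagged W, it is a literal): it is in tail position.
By R34 (it is in tail position, it is applied): it carries flag W1.
By R19 (it carries flag W1, it is rejected, it carries flag H): it is classified as Y1.
By R35 (it is classified as Y1): it has marker Z1.
By R30 (it has marker Z1): it satisfies condition Z.
By R5 (it satisfies condition Z, it is classified as F1): it has marker B.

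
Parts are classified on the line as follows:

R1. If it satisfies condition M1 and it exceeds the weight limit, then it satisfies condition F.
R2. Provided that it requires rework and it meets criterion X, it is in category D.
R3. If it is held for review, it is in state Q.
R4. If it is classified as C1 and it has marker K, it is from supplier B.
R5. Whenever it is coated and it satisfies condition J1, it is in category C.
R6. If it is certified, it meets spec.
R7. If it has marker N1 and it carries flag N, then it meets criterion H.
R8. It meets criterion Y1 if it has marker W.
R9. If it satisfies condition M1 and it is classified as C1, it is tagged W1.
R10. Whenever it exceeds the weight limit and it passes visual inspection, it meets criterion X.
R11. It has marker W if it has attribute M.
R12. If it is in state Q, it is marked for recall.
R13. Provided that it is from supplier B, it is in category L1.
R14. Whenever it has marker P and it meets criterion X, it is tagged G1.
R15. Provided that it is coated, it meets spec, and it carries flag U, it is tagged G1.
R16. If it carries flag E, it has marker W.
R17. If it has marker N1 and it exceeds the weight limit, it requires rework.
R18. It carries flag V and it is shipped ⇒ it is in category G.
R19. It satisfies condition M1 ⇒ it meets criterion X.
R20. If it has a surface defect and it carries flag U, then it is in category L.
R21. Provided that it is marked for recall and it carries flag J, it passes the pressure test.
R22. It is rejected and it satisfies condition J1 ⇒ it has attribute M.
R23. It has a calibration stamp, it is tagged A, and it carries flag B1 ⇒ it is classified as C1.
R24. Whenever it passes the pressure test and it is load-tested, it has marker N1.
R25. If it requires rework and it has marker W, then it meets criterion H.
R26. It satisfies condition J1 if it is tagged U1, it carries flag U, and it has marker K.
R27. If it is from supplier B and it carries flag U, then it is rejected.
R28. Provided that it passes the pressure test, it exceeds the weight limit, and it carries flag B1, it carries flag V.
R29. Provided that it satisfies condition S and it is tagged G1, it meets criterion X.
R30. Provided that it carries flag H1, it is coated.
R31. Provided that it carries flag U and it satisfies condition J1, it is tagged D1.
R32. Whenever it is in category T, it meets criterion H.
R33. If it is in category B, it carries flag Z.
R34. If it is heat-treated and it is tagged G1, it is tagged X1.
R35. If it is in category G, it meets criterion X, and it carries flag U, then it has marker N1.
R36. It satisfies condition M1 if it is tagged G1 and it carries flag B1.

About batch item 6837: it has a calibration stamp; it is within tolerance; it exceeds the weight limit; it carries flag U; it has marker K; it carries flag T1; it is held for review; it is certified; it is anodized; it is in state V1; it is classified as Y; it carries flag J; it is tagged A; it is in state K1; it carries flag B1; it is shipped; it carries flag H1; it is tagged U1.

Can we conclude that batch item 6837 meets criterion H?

By R3 (it is held for review): it is in state Q.
By R6 (it is certified): it meets spec.
By R12 (it is in state Q): it is marked for recall.
By R21 (it is marked for recall, it carries flag J): it passes the pressure test.
By R23 (it has a calibration stamp, it is tagged A, it carries flag B1): it is classified as C1.
By R26 (it is tagged U1, it carries flag U, it has marker K): it satisfies condition J1.
By R28 (it passes the pressure test, it exceeds the weight limit, it carries flag B1): it carries flag V.
By R30 (it carries flag H1): it is coated.
By R4 (it is classified as C1, it has marker K): it is from supplier B.
By R15 (it is coated, it meets spec, it carries flag U): it is tagged G1.
By R18 (it carries flag V, it is shipped): it is in category G.
By R27 (it is from supplier B, it carries flag U): it is rejected.
By R36 (it is tagged G1, it carries flag B1): it satisfies condition M1.
By R19 (it satisfies condition M1): it meets criterion X.
By R22 (it is rejected, it satisfies condition J1): it has attribute M.
By R35 (it is in category G, it meets criterion X, it carries flag U): it has marker N1.
By R11 (it has attribute M): it has marker W.
By R17 (it has marker N1, it exceeds the weight limit): it requires rework.
By R25 (it requires rework, it has marker W): it meets criterion H.

Yes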